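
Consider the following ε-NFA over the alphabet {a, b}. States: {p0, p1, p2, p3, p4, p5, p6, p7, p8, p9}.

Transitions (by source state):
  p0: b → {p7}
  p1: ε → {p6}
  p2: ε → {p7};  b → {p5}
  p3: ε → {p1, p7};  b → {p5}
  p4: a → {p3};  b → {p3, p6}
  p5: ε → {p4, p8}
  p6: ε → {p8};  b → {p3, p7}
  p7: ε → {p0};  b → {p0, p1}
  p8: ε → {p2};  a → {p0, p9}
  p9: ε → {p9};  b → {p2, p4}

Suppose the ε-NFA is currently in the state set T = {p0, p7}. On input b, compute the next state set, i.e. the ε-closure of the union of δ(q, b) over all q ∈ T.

{p0, p1, p2, p6, p7, p8}

p0 on b → {p7}.
p7 on b → {p0, p1}.
Union after reading b: {p0, p1, p7}.
Now take the ε-closure:
From p1 via ε: add p6.
From p6 via ε: add p8.
From p8 via ε: add p2.
No new states can be added; the closed set is {p0, p1, p2, p6, p7, p8}.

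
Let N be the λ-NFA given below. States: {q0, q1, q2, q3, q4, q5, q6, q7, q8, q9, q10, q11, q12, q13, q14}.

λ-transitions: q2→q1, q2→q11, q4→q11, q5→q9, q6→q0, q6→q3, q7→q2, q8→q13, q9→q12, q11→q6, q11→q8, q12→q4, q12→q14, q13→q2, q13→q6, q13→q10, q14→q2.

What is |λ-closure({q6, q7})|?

10

Start with {q6, q7}.
From q6 via λ: add q0, q3.
From q7 via λ: add q2.
From q2 via λ: add q1, q11.
From q11 via λ: add q8.
From q8 via λ: add q13.
From q13 via λ: add q10.
λ-closure = {q0, q1, q2, q3, q6, q7, q8, q10, q11, q13}, which has 10 states.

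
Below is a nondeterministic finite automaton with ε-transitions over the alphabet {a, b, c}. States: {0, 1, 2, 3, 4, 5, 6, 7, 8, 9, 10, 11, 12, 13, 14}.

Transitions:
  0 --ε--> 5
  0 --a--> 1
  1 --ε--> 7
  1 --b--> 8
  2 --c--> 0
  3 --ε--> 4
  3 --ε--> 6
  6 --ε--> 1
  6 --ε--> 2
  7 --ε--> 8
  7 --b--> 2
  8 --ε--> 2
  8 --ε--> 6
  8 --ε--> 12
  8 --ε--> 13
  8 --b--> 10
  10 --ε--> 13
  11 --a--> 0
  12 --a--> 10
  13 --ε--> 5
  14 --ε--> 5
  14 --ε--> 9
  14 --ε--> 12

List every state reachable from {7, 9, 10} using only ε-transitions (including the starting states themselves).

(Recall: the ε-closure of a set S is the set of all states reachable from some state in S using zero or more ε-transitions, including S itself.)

Start with {7, 9, 10}.
From 7 via ε: add 8.
From 10 via ε: add 13.
From 8 via ε: add 2, 6, 12.
From 13 via ε: add 5.
From 6 via ε: add 1.
No new states can be added; the closed set is {1, 2, 5, 6, 7, 8, 9, 10, 12, 13}.

{1, 2, 5, 6, 7, 8, 9, 10, 12, 13}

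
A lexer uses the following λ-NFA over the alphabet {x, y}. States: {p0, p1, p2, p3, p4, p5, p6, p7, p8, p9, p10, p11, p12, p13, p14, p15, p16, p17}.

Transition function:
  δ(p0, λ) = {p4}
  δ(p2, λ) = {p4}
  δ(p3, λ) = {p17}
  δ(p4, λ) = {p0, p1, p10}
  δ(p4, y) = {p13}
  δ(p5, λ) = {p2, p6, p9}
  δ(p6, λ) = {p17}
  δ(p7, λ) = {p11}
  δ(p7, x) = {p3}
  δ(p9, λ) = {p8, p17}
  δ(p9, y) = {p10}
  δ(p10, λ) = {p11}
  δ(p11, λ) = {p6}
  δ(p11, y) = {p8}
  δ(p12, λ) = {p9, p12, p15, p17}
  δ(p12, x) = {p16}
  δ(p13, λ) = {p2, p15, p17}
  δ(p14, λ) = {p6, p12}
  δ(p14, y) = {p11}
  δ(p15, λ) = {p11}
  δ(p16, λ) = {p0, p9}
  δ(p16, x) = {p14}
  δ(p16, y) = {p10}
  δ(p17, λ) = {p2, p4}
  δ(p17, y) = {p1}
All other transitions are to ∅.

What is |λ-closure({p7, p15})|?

Start with {p7, p15}.
From p7 via λ: add p11.
From p11 via λ: add p6.
From p6 via λ: add p17.
From p17 via λ: add p2, p4.
From p4 via λ: add p0, p1, p10.
λ-closure = {p0, p1, p2, p4, p6, p7, p10, p11, p15, p17}, which has 10 states.

10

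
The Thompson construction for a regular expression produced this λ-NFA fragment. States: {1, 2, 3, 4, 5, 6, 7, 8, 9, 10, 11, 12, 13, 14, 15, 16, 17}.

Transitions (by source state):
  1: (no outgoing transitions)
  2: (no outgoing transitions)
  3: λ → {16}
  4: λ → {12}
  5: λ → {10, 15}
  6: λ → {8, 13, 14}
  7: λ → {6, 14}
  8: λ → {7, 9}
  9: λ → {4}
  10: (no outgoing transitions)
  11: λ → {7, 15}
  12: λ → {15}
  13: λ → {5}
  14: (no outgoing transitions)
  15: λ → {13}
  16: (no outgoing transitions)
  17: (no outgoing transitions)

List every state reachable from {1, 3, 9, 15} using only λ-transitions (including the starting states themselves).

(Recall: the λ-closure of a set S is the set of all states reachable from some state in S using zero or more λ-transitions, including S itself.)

{1, 3, 4, 5, 9, 10, 12, 13, 15, 16}

Start with {1, 3, 9, 15}.
From 3 via λ: add 16.
From 9 via λ: add 4.
From 15 via λ: add 13.
From 4 via λ: add 12.
From 13 via λ: add 5.
From 5 via λ: add 10.
No new states can be added; the closed set is {1, 3, 4, 5, 9, 10, 12, 13, 15, 16}.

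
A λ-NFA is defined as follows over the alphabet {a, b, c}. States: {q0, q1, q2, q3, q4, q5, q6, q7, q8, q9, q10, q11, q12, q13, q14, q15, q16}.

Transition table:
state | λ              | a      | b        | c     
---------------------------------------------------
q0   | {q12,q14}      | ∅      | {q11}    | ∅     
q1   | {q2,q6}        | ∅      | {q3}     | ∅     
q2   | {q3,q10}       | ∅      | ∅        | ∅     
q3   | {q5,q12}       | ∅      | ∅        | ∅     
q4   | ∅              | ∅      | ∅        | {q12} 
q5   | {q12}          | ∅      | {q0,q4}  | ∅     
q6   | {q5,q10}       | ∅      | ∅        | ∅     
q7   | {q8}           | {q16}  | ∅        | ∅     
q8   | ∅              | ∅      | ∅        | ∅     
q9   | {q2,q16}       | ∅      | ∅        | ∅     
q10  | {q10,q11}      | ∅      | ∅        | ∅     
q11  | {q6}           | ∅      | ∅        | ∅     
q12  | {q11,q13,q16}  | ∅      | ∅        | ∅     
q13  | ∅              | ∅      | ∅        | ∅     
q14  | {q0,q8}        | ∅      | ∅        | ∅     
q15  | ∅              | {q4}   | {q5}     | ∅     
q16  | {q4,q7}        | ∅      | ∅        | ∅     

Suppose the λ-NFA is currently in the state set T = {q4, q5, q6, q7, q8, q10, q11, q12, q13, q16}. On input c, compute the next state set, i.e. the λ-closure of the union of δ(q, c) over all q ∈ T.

q4 on c → {q12}.
No c-transition from q5, q6, q7, q8, q10, q11, q12, q13, q16.
Union after reading c: {q12}.
Now take the λ-closure:
From q12 via λ: add q11, q13, q16.
From q11 via λ: add q6.
From q16 via λ: add q4, q7.
From q6 via λ: add q5, q10.
From q7 via λ: add q8.
No new states can be added; the closed set is {q4, q5, q6, q7, q8, q10, q11, q12, q13, q16}.

{q4, q5, q6, q7, q8, q10, q11, q12, q13, q16}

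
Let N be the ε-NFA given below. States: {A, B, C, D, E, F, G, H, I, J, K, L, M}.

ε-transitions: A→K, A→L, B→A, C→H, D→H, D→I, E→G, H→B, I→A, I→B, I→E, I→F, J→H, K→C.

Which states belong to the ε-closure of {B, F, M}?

Start with {B, F, M}.
From B via ε: add A.
From A via ε: add K, L.
From K via ε: add C.
From C via ε: add H.
No new states can be added; the closed set is {A, B, C, F, H, K, L, M}.

{A, B, C, F, H, K, L, M}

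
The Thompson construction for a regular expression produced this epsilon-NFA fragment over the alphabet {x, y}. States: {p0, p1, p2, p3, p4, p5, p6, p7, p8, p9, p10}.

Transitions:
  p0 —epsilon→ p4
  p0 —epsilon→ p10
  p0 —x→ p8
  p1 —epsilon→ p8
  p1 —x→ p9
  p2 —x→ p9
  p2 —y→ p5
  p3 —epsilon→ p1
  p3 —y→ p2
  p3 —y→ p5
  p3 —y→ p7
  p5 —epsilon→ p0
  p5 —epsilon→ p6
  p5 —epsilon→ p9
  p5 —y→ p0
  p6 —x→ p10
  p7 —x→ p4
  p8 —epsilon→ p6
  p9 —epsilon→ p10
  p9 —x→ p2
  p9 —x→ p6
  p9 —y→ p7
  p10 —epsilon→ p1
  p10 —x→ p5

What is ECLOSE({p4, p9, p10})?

Start with {p4, p9, p10}.
From p10 via epsilon: add p1.
From p1 via epsilon: add p8.
From p8 via epsilon: add p6.
No new states can be added; the closed set is {p1, p4, p6, p8, p9, p10}.

{p1, p4, p6, p8, p9, p10}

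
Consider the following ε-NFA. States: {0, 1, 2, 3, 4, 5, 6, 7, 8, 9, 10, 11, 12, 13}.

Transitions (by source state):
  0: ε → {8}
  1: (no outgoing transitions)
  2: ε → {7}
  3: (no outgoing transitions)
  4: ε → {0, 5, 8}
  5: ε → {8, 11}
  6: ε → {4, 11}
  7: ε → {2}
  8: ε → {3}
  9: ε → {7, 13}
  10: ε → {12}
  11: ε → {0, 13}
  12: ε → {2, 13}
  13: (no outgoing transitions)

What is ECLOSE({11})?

Start with {11}.
From 11 via ε: add 0, 13.
From 0 via ε: add 8.
From 8 via ε: add 3.
No new states can be added; the closed set is {0, 3, 8, 11, 13}.

{0, 3, 8, 11, 13}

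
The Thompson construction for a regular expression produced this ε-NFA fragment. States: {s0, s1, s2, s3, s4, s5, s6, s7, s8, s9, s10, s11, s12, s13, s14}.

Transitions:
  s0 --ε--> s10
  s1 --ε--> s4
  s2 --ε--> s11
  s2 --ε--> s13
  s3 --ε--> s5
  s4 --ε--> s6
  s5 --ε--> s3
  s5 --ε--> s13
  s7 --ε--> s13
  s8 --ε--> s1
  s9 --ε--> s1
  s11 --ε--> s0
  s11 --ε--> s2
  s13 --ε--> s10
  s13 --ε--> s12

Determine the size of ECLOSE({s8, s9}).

5

Start with {s8, s9}.
From s8 via ε: add s1.
From s1 via ε: add s4.
From s4 via ε: add s6.
ε-closure = {s1, s4, s6, s8, s9}, which has 5 states.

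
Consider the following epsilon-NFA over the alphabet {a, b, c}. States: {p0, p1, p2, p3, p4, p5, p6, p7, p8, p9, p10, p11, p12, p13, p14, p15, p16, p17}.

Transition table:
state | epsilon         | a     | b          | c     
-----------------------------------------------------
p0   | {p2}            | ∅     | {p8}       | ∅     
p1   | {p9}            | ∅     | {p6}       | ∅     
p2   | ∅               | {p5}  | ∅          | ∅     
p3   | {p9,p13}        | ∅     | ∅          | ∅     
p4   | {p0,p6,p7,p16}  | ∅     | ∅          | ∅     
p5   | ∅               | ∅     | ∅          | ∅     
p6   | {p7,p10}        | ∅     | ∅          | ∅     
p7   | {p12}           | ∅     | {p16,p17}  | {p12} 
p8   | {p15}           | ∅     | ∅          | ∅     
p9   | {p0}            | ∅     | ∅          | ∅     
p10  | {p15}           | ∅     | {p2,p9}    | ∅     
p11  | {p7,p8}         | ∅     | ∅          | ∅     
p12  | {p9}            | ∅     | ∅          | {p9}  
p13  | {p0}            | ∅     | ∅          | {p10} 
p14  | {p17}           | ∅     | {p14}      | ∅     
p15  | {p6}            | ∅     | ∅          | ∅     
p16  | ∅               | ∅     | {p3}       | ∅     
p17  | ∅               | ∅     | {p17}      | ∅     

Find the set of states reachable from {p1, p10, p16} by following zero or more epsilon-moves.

Start with {p1, p10, p16}.
From p1 via epsilon: add p9.
From p10 via epsilon: add p15.
From p9 via epsilon: add p0.
From p15 via epsilon: add p6.
From p0 via epsilon: add p2.
From p6 via epsilon: add p7.
From p7 via epsilon: add p12.
No new states can be added; the closed set is {p0, p1, p2, p6, p7, p9, p10, p12, p15, p16}.

{p0, p1, p2, p6, p7, p9, p10, p12, p15, p16}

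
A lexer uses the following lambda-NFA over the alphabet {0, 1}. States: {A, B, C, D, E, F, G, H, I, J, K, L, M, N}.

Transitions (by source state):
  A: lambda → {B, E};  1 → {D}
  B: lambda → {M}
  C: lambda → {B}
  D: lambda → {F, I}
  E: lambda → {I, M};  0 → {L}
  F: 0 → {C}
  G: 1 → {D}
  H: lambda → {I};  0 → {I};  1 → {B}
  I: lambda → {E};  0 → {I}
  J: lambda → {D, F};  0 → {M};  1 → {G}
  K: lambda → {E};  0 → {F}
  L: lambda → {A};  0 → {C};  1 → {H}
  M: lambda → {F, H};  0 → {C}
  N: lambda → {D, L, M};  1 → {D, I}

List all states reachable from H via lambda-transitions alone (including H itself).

Start with {H}.
From H via lambda: add I.
From I via lambda: add E.
From E via lambda: add M.
From M via lambda: add F.
No new states can be added; the closed set is {E, F, H, I, M}.

{E, F, H, I, M}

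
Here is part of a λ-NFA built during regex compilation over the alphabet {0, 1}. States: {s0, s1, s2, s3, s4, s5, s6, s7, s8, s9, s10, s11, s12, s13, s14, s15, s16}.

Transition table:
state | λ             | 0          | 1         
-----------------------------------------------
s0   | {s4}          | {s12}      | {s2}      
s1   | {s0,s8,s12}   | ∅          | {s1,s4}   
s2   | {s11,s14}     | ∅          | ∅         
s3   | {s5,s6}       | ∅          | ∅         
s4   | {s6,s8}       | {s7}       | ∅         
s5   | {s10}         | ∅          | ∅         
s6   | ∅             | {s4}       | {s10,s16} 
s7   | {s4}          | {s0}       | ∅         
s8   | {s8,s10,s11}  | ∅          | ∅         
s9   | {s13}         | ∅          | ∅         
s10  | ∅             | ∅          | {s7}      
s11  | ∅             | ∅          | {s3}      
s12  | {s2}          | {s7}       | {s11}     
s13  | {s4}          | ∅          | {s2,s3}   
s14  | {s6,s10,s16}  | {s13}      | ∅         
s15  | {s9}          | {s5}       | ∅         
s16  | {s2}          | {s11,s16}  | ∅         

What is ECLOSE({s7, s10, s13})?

{s4, s6, s7, s8, s10, s11, s13}

Start with {s7, s10, s13}.
From s7 via λ: add s4.
From s4 via λ: add s6, s8.
From s8 via λ: add s11.
No new states can be added; the closed set is {s4, s6, s7, s8, s10, s11, s13}.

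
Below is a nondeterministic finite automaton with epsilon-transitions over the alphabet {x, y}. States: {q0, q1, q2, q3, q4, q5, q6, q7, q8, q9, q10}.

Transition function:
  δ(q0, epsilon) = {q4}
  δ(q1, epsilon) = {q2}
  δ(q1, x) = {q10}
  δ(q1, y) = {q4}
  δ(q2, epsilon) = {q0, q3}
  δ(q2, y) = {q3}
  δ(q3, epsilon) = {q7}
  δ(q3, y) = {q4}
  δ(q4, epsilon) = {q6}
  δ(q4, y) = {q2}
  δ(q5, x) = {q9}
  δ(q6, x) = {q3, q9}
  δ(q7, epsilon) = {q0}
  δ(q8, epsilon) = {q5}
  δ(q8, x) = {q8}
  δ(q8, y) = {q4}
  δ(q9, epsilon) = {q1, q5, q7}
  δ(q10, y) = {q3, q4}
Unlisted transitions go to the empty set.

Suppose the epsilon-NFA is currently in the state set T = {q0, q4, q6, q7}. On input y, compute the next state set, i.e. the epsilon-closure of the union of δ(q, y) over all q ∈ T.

q4 on y → {q2}.
No y-transition from q0, q6, q7.
Union after reading y: {q2}.
Now take the epsilon-closure:
From q2 via epsilon: add q0, q3.
From q0 via epsilon: add q4.
From q3 via epsilon: add q7.
From q4 via epsilon: add q6.
No new states can be added; the closed set is {q0, q2, q3, q4, q6, q7}.

{q0, q2, q3, q4, q6, q7}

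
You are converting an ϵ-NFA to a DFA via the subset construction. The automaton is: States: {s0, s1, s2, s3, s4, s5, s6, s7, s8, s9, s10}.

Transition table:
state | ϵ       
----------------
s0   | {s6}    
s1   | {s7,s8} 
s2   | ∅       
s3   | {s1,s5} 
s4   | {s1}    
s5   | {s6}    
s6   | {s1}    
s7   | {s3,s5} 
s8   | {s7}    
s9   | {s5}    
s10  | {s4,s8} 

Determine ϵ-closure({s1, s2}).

Start with {s1, s2}.
From s1 via ϵ: add s7, s8.
From s7 via ϵ: add s3, s5.
From s5 via ϵ: add s6.
No new states can be added; the closed set is {s1, s2, s3, s5, s6, s7, s8}.

{s1, s2, s3, s5, s6, s7, s8}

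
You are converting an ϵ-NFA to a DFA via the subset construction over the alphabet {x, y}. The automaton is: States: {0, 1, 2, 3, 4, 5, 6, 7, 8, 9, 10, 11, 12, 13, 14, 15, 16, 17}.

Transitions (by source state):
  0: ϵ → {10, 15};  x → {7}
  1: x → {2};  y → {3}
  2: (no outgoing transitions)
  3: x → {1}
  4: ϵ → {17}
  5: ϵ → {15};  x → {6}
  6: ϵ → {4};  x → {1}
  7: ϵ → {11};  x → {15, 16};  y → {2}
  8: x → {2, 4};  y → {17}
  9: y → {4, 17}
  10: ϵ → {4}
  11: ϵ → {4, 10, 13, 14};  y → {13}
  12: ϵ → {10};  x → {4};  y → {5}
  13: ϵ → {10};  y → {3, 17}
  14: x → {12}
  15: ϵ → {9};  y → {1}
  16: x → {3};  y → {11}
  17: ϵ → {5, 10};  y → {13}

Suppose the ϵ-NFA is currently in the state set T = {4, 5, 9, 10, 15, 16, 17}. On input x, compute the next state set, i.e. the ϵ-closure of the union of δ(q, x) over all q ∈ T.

5 on x → {6}.
16 on x → {3}.
No x-transition from 4, 9, 10, 15, 17.
Union after reading x: {3, 6}.
Now take the ϵ-closure:
From 6 via ϵ: add 4.
From 4 via ϵ: add 17.
From 17 via ϵ: add 5, 10.
From 5 via ϵ: add 15.
From 15 via ϵ: add 9.
No new states can be added; the closed set is {3, 4, 5, 6, 9, 10, 15, 17}.

{3, 4, 5, 6, 9, 10, 15, 17}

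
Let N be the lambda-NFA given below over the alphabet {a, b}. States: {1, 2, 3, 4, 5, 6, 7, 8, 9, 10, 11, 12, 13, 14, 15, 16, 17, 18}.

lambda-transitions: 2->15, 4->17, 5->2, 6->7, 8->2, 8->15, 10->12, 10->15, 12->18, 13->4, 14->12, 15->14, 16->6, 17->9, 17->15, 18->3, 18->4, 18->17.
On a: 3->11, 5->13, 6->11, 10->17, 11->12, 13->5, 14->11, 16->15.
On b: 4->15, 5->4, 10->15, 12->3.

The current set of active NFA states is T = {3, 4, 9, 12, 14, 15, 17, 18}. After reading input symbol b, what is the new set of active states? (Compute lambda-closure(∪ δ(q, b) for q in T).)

4 on b → {15}.
12 on b → {3}.
No b-transition from 3, 9, 14, 15, 17, 18.
Union after reading b: {3, 15}.
Now take the lambda-closure:
From 15 via lambda: add 14.
From 14 via lambda: add 12.
From 12 via lambda: add 18.
From 18 via lambda: add 4, 17.
From 17 via lambda: add 9.
No new states can be added; the closed set is {3, 4, 9, 12, 14, 15, 17, 18}.

{3, 4, 9, 12, 14, 15, 17, 18}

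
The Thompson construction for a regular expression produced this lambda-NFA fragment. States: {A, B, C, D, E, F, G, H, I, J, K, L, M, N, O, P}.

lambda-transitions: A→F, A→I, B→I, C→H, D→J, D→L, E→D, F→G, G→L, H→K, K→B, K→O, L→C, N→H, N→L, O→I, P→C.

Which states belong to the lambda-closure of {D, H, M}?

{B, C, D, H, I, J, K, L, M, O}

Start with {D, H, M}.
From D via lambda: add J, L.
From H via lambda: add K.
From K via lambda: add B, O.
From L via lambda: add C.
From B via lambda: add I.
No new states can be added; the closed set is {B, C, D, H, I, J, K, L, M, O}.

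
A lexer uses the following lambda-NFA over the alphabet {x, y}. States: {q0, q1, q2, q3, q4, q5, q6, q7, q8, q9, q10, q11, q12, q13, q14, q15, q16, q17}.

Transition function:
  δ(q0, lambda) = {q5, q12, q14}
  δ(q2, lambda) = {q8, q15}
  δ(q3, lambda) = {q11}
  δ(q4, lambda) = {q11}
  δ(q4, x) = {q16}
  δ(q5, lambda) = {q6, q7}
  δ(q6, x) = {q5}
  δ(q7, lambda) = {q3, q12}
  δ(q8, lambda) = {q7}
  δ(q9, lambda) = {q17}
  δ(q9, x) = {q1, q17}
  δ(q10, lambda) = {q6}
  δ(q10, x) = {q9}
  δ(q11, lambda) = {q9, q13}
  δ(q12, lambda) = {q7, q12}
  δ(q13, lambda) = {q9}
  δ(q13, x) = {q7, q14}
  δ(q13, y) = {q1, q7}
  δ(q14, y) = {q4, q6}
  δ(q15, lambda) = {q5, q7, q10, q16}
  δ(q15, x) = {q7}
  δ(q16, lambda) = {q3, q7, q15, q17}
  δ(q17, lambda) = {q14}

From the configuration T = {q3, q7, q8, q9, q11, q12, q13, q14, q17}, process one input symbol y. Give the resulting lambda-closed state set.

{q1, q3, q4, q6, q7, q9, q11, q12, q13, q14, q17}

q13 on y → {q1, q7}.
q14 on y → {q4, q6}.
No y-transition from q3, q7, q8, q9, q11, q12, q17.
Union after reading y: {q1, q4, q6, q7}.
Now take the lambda-closure:
From q4 via lambda: add q11.
From q7 via lambda: add q3, q12.
From q11 via lambda: add q9, q13.
From q9 via lambda: add q17.
From q17 via lambda: add q14.
No new states can be added; the closed set is {q1, q3, q4, q6, q7, q9, q11, q12, q13, q14, q17}.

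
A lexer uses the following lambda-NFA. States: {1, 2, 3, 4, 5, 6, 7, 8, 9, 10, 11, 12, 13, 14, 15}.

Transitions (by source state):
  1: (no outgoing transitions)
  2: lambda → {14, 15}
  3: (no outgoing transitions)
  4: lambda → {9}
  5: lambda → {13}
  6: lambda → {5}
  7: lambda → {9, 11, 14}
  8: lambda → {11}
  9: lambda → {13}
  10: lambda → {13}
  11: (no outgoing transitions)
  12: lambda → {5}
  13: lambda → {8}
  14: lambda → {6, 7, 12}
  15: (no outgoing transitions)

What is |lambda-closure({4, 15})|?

6

Start with {4, 15}.
From 4 via lambda: add 9.
From 9 via lambda: add 13.
From 13 via lambda: add 8.
From 8 via lambda: add 11.
lambda-closure = {4, 8, 9, 11, 13, 15}, which has 6 states.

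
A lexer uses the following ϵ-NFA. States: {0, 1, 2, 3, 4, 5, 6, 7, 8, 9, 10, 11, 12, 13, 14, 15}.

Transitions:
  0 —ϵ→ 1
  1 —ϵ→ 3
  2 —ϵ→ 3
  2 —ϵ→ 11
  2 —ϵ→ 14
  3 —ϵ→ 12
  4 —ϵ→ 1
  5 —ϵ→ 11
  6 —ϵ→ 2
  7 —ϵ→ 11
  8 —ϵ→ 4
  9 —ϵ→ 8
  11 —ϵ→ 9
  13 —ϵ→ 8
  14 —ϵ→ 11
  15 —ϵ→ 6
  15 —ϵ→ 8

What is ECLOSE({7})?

{1, 3, 4, 7, 8, 9, 11, 12}

Start with {7}.
From 7 via ϵ: add 11.
From 11 via ϵ: add 9.
From 9 via ϵ: add 8.
From 8 via ϵ: add 4.
From 4 via ϵ: add 1.
From 1 via ϵ: add 3.
From 3 via ϵ: add 12.
No new states can be added; the closed set is {1, 3, 4, 7, 8, 9, 11, 12}.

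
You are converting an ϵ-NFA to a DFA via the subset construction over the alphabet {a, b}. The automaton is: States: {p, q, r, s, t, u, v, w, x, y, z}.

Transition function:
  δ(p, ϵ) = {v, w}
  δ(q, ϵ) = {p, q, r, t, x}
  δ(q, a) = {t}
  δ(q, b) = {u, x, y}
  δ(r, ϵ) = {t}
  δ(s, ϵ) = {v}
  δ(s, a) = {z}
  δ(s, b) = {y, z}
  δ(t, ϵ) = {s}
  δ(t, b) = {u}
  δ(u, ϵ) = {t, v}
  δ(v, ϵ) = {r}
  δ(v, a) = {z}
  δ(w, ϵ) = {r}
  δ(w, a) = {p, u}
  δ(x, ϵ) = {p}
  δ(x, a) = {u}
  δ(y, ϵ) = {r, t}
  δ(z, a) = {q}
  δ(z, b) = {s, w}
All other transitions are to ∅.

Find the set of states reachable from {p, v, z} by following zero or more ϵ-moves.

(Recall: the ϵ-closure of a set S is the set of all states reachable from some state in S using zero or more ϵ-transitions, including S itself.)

{p, r, s, t, v, w, z}

Start with {p, v, z}.
From p via ϵ: add w.
From v via ϵ: add r.
From r via ϵ: add t.
From t via ϵ: add s.
No new states can be added; the closed set is {p, r, s, t, v, w, z}.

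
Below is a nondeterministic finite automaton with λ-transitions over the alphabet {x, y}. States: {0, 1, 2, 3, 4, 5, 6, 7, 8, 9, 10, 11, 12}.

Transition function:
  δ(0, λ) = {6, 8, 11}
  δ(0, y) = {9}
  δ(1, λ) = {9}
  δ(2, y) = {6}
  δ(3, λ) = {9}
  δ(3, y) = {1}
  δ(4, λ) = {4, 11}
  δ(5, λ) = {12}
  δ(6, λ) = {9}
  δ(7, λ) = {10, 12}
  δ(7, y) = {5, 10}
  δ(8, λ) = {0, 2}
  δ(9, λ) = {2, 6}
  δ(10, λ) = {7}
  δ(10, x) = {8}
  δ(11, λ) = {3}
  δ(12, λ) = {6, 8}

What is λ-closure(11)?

Start with {11}.
From 11 via λ: add 3.
From 3 via λ: add 9.
From 9 via λ: add 2, 6.
No new states can be added; the closed set is {2, 3, 6, 9, 11}.

{2, 3, 6, 9, 11}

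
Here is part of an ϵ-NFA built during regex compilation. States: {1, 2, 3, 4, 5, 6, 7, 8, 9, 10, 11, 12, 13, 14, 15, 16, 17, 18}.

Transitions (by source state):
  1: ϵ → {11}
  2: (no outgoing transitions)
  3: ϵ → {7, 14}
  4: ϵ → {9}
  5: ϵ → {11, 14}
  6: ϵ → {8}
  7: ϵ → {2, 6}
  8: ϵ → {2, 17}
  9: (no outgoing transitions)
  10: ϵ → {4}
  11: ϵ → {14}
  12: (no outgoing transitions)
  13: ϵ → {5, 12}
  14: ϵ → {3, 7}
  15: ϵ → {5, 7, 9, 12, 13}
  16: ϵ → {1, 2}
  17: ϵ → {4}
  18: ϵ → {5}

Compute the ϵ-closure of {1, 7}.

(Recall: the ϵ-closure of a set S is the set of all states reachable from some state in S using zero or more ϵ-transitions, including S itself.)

Start with {1, 7}.
From 1 via ϵ: add 11.
From 7 via ϵ: add 2, 6.
From 6 via ϵ: add 8.
From 11 via ϵ: add 14.
From 8 via ϵ: add 17.
From 14 via ϵ: add 3.
From 17 via ϵ: add 4.
From 4 via ϵ: add 9.
No new states can be added; the closed set is {1, 2, 3, 4, 6, 7, 8, 9, 11, 14, 17}.

{1, 2, 3, 4, 6, 7, 8, 9, 11, 14, 17}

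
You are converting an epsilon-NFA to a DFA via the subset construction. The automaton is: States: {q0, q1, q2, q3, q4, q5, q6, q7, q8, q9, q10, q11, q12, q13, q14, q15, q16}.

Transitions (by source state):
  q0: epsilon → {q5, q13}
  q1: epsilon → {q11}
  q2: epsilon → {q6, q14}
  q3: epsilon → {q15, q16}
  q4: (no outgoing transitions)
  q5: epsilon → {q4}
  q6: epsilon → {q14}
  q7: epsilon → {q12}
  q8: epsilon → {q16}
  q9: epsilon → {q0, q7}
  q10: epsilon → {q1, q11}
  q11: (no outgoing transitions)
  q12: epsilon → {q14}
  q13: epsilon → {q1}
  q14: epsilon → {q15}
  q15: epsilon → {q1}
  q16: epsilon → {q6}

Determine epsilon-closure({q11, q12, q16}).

{q1, q6, q11, q12, q14, q15, q16}

Start with {q11, q12, q16}.
From q12 via epsilon: add q14.
From q16 via epsilon: add q6.
From q14 via epsilon: add q15.
From q15 via epsilon: add q1.
No new states can be added; the closed set is {q1, q6, q11, q12, q14, q15, q16}.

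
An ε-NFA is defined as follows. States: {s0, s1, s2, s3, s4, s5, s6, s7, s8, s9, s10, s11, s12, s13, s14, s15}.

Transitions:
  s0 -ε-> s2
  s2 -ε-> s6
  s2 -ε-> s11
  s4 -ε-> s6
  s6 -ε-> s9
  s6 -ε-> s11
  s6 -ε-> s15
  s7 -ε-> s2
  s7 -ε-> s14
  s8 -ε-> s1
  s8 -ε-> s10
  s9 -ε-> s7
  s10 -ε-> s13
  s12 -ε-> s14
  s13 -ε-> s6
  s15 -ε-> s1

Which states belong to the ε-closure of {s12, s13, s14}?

{s1, s2, s6, s7, s9, s11, s12, s13, s14, s15}

Start with {s12, s13, s14}.
From s13 via ε: add s6.
From s6 via ε: add s9, s11, s15.
From s9 via ε: add s7.
From s15 via ε: add s1.
From s7 via ε: add s2.
No new states can be added; the closed set is {s1, s2, s6, s7, s9, s11, s12, s13, s14, s15}.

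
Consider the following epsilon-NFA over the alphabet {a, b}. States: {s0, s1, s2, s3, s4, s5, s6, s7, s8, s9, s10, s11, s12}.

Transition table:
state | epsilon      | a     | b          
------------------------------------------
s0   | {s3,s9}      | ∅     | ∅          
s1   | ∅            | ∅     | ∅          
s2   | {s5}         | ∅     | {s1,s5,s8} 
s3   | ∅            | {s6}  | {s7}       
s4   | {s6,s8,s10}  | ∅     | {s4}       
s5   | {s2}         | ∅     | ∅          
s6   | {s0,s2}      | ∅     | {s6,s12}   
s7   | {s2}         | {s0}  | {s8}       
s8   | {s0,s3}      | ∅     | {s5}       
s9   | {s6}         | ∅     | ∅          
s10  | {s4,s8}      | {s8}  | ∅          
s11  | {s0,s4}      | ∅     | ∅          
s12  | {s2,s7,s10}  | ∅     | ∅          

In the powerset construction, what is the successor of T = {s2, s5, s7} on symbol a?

{s0, s2, s3, s5, s6, s9}

s7 on a → {s0}.
No a-transition from s2, s5.
Union after reading a: {s0}.
Now take the epsilon-closure:
From s0 via epsilon: add s3, s9.
From s9 via epsilon: add s6.
From s6 via epsilon: add s2.
From s2 via epsilon: add s5.
No new states can be added; the closed set is {s0, s2, s3, s5, s6, s9}.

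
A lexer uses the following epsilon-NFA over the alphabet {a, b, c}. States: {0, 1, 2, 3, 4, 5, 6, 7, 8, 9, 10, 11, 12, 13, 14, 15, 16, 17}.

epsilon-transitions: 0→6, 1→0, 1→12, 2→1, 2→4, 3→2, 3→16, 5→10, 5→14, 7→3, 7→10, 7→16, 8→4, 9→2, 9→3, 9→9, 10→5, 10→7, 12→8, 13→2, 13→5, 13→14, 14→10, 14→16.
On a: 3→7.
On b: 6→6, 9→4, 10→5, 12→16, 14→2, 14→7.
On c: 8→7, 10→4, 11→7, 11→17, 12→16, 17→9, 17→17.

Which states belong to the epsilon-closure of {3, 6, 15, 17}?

Start with {3, 6, 15, 17}.
From 3 via epsilon: add 2, 16.
From 2 via epsilon: add 1, 4.
From 1 via epsilon: add 0, 12.
From 12 via epsilon: add 8.
No new states can be added; the closed set is {0, 1, 2, 3, 4, 6, 8, 12, 15, 16, 17}.

{0, 1, 2, 3, 4, 6, 8, 12, 15, 16, 17}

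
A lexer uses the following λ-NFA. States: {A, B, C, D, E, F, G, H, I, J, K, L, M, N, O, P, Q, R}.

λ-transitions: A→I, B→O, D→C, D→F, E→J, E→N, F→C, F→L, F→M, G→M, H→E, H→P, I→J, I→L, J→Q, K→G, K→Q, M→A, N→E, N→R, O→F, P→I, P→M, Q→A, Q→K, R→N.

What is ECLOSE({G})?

Start with {G}.
From G via λ: add M.
From M via λ: add A.
From A via λ: add I.
From I via λ: add J, L.
From J via λ: add Q.
From Q via λ: add K.
No new states can be added; the closed set is {A, G, I, J, K, L, M, Q}.

{A, G, I, J, K, L, M, Q}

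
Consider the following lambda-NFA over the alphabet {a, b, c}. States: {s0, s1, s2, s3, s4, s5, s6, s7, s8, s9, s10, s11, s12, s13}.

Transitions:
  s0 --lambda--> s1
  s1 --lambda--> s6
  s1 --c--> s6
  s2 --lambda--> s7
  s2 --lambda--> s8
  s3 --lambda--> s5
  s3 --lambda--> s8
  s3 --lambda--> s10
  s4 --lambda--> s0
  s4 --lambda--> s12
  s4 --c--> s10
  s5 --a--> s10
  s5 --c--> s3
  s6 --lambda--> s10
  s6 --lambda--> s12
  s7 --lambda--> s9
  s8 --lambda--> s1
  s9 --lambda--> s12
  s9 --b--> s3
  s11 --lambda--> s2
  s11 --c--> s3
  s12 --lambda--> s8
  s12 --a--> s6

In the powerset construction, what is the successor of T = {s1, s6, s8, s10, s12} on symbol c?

s1 on c → {s6}.
No c-transition from s6, s8, s10, s12.
Union after reading c: {s6}.
Now take the lambda-closure:
From s6 via lambda: add s10, s12.
From s12 via lambda: add s8.
From s8 via lambda: add s1.
No new states can be added; the closed set is {s1, s6, s8, s10, s12}.

{s1, s6, s8, s10, s12}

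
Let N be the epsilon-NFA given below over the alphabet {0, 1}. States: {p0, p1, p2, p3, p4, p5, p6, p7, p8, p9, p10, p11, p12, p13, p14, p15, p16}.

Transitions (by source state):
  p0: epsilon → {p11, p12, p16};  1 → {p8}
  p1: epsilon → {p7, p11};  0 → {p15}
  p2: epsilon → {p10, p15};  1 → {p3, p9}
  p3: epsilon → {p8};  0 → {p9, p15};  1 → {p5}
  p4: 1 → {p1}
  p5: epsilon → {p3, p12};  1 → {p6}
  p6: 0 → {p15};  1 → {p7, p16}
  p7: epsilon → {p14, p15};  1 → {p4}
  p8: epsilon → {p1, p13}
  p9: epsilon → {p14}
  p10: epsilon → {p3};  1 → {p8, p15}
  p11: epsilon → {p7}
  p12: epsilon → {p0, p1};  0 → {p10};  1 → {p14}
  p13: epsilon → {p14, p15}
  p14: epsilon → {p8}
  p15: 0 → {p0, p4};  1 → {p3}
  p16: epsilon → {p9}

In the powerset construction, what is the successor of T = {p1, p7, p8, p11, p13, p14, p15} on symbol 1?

p7 on 1 → {p4}.
p15 on 1 → {p3}.
No 1-transition from p1, p8, p11, p13, p14.
Union after reading 1: {p3, p4}.
Now take the epsilon-closure:
From p3 via epsilon: add p8.
From p8 via epsilon: add p1, p13.
From p1 via epsilon: add p7, p11.
From p13 via epsilon: add p14, p15.
No new states can be added; the closed set is {p1, p3, p4, p7, p8, p11, p13, p14, p15}.

{p1, p3, p4, p7, p8, p11, p13, p14, p15}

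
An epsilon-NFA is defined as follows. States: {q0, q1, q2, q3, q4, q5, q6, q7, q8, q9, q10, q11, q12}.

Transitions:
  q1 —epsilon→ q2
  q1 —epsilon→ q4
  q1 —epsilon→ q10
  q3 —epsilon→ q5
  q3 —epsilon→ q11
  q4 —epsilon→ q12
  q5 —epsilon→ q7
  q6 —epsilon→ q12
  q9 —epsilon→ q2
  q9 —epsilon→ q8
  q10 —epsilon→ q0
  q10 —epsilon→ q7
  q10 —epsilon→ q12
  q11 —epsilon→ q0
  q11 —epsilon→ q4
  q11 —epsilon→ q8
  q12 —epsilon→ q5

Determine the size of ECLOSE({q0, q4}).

5

Start with {q0, q4}.
From q4 via epsilon: add q12.
From q12 via epsilon: add q5.
From q5 via epsilon: add q7.
epsilon-closure = {q0, q4, q5, q7, q12}, which has 5 states.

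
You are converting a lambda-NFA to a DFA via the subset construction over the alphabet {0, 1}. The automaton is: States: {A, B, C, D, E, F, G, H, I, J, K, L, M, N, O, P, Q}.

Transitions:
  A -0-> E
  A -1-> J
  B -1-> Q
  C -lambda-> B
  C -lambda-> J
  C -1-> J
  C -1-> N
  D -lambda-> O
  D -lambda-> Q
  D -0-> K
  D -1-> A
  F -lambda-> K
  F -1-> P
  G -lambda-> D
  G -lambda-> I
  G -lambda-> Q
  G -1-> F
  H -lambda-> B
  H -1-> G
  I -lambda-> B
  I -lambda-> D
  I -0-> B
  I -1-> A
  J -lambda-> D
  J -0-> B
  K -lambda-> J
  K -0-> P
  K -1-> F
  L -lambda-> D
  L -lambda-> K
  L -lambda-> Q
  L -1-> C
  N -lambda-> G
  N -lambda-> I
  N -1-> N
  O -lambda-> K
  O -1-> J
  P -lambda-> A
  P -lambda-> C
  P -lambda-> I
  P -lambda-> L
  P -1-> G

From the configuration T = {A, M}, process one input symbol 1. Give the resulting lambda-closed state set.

{D, J, K, O, Q}

A on 1 → {J}.
No 1-transition from M.
Union after reading 1: {J}.
Now take the lambda-closure:
From J via lambda: add D.
From D via lambda: add O, Q.
From O via lambda: add K.
No new states can be added; the closed set is {D, J, K, O, Q}.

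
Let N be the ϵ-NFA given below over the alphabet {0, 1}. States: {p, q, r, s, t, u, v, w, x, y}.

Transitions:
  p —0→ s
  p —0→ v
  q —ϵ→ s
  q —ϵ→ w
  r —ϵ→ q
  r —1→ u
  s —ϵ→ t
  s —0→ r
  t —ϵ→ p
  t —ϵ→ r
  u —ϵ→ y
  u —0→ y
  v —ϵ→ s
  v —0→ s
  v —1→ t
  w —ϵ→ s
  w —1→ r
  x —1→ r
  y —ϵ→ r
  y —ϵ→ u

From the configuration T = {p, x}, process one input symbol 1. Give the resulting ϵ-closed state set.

x on 1 → {r}.
No 1-transition from p.
Union after reading 1: {r}.
Now take the ϵ-closure:
From r via ϵ: add q.
From q via ϵ: add s, w.
From s via ϵ: add t.
From t via ϵ: add p.
No new states can be added; the closed set is {p, q, r, s, t, w}.

{p, q, r, s, t, w}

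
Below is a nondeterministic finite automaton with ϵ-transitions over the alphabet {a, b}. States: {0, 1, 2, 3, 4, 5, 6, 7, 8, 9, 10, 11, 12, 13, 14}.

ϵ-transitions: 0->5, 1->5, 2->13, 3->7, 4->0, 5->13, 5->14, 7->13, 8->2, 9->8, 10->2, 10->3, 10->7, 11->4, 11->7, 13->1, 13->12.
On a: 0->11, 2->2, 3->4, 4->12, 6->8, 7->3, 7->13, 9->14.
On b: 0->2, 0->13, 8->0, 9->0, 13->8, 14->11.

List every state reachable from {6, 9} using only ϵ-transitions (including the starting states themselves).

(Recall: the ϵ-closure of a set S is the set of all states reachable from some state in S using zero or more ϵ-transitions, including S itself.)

Start with {6, 9}.
From 9 via ϵ: add 8.
From 8 via ϵ: add 2.
From 2 via ϵ: add 13.
From 13 via ϵ: add 1, 12.
From 1 via ϵ: add 5.
From 5 via ϵ: add 14.
No new states can be added; the closed set is {1, 2, 5, 6, 8, 9, 12, 13, 14}.

{1, 2, 5, 6, 8, 9, 12, 13, 14}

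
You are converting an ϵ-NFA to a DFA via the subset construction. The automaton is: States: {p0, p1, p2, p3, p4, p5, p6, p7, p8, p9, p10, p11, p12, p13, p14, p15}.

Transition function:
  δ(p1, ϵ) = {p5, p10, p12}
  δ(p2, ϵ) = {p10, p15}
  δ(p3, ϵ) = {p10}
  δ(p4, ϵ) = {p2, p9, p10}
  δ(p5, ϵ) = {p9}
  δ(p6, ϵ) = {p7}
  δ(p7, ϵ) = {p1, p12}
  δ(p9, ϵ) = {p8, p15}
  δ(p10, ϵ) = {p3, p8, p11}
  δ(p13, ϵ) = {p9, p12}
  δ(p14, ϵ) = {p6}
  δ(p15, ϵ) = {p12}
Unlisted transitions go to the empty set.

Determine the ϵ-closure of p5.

{p5, p8, p9, p12, p15}

Start with {p5}.
From p5 via ϵ: add p9.
From p9 via ϵ: add p8, p15.
From p15 via ϵ: add p12.
No new states can be added; the closed set is {p5, p8, p9, p12, p15}.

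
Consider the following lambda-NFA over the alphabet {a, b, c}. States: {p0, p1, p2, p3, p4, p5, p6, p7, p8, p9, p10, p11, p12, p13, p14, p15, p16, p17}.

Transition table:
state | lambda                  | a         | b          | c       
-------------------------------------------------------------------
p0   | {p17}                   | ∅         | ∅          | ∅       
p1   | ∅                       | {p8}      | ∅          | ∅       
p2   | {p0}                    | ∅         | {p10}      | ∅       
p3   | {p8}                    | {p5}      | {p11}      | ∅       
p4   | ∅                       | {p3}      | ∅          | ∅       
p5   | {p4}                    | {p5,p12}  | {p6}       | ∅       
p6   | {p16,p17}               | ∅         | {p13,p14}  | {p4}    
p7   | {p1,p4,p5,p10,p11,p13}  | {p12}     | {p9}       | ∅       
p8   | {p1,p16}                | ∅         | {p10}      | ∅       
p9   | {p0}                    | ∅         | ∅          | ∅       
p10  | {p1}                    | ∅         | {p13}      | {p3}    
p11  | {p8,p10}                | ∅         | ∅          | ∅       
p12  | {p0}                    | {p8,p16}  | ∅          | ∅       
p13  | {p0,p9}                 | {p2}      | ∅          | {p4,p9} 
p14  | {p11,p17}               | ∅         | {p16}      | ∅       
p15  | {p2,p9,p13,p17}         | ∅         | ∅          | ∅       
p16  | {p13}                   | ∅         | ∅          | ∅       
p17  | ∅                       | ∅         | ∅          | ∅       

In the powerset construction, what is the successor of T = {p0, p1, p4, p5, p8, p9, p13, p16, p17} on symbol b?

p5 on b → {p6}.
p8 on b → {p10}.
No b-transition from p0, p1, p4, p9, p13, p16, p17.
Union after reading b: {p6, p10}.
Now take the lambda-closure:
From p6 via lambda: add p16, p17.
From p10 via lambda: add p1.
From p16 via lambda: add p13.
From p13 via lambda: add p0, p9.
No new states can be added; the closed set is {p0, p1, p6, p9, p10, p13, p16, p17}.

{p0, p1, p6, p9, p10, p13, p16, p17}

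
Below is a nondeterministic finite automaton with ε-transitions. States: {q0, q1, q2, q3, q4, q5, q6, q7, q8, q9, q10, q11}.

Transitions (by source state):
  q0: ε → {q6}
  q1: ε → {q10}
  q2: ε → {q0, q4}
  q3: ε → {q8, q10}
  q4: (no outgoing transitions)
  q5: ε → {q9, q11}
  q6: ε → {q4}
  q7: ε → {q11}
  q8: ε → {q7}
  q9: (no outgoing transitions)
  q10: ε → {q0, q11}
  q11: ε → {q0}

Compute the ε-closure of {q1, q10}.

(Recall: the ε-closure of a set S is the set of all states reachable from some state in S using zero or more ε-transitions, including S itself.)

{q0, q1, q4, q6, q10, q11}

Start with {q1, q10}.
From q10 via ε: add q0, q11.
From q0 via ε: add q6.
From q6 via ε: add q4.
No new states can be added; the closed set is {q0, q1, q4, q6, q10, q11}.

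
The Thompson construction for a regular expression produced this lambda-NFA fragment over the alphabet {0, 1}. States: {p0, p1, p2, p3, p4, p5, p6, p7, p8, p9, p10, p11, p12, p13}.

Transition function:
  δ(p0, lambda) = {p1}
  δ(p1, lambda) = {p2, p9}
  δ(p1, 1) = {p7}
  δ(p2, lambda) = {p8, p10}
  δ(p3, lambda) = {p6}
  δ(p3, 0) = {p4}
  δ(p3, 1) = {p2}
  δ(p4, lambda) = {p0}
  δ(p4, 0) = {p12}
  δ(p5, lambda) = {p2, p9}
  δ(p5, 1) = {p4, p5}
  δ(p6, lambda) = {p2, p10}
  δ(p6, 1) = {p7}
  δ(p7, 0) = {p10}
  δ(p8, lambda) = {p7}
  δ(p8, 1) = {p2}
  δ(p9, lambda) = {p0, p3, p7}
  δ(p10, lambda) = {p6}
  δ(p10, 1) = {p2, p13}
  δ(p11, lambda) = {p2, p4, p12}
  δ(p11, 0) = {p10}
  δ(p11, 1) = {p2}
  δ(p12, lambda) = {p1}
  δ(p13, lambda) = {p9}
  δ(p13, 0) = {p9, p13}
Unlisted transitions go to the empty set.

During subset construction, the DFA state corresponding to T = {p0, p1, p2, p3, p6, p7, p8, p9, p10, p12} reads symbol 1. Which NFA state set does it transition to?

p1 on 1 → {p7}.
p3 on 1 → {p2}.
p6 on 1 → {p7}.
p8 on 1 → {p2}.
p10 on 1 → {p2, p13}.
No 1-transition from p0, p2, p7, p9, p12.
Union after reading 1: {p2, p7, p13}.
Now take the lambda-closure:
From p2 via lambda: add p8, p10.
From p13 via lambda: add p9.
From p9 via lambda: add p0, p3.
From p10 via lambda: add p6.
From p0 via lambda: add p1.
No new states can be added; the closed set is {p0, p1, p2, p3, p6, p7, p8, p9, p10, p13}.

{p0, p1, p2, p3, p6, p7, p8, p9, p10, p13}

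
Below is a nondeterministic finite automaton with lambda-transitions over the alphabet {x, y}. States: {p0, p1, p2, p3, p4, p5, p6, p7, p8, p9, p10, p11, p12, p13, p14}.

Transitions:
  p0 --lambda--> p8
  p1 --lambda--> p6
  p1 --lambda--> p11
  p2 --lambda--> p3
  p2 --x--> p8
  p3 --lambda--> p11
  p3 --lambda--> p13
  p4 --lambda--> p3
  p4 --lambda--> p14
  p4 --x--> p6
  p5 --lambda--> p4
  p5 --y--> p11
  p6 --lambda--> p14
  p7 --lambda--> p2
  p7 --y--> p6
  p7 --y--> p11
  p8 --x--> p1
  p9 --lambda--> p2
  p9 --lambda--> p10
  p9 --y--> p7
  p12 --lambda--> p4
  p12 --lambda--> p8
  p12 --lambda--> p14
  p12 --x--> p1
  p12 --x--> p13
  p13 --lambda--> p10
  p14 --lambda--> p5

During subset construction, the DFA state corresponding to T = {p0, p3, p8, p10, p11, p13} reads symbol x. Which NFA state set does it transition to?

p8 on x → {p1}.
No x-transition from p0, p3, p10, p11, p13.
Union after reading x: {p1}.
Now take the lambda-closure:
From p1 via lambda: add p6, p11.
From p6 via lambda: add p14.
From p14 via lambda: add p5.
From p5 via lambda: add p4.
From p4 via lambda: add p3.
From p3 via lambda: add p13.
From p13 via lambda: add p10.
No new states can be added; the closed set is {p1, p3, p4, p5, p6, p10, p11, p13, p14}.

{p1, p3, p4, p5, p6, p10, p11, p13, p14}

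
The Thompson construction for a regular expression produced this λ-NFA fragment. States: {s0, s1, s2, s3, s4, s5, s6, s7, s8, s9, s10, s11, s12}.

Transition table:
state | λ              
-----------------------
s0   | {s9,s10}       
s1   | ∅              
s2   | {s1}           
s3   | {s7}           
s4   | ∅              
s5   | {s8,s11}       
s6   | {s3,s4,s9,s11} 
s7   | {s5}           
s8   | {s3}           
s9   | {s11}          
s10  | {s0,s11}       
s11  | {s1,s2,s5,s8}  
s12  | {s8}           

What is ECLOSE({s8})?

{s1, s2, s3, s5, s7, s8, s11}

Start with {s8}.
From s8 via λ: add s3.
From s3 via λ: add s7.
From s7 via λ: add s5.
From s5 via λ: add s11.
From s11 via λ: add s1, s2.
No new states can be added; the closed set is {s1, s2, s3, s5, s7, s8, s11}.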